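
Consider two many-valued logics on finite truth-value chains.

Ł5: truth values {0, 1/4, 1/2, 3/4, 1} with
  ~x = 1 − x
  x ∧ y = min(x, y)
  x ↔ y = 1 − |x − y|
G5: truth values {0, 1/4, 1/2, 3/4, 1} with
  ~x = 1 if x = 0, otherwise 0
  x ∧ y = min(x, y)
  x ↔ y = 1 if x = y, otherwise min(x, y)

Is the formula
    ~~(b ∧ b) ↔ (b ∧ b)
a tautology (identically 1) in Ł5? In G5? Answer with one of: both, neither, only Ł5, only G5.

In Ł5: every assignment gives 1 — tautology.
In G5: at b = 1/4 the value is 1/4 — not a tautology.

only Ł5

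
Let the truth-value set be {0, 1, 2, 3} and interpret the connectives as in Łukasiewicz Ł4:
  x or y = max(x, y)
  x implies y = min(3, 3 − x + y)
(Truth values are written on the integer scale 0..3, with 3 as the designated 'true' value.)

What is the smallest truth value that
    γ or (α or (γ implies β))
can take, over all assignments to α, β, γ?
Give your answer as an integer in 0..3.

2

Take α = 0, β = 0, γ = 1:
γ implies β = 1 implies 0 = 2
α or (γ implies β) = 0 or 2 = 2
γ or (α or (γ implies β)) = 1 or 2 = 2
No assignment yields a value below 2, so this is the minimum.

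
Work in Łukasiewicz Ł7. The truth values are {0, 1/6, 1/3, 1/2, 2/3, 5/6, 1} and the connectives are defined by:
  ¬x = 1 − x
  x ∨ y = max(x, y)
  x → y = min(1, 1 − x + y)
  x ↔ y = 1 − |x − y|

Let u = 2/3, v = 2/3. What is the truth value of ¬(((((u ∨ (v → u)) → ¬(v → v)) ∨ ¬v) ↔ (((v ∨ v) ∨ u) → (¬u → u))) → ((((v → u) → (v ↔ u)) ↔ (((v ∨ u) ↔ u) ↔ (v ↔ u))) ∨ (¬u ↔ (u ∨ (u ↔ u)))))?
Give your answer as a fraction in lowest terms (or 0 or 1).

v → u = 2/3 → 2/3 = 1
u ∨ (v → u) = 2/3 ∨ 1 = 1
v → v = 2/3 → 2/3 = 1
¬(v → v) = ¬1 = 0
(u ∨ (v → u)) → ¬(v → v) = 1 → 0 = 0
¬v = ¬2/3 = 1/3
((u ∨ (v → u)) → ¬(v → v)) ∨ ¬v = 0 ∨ 1/3 = 1/3
v ∨ v = 2/3 ∨ 2/3 = 2/3
(v ∨ v) ∨ u = 2/3 ∨ 2/3 = 2/3
¬u = ¬2/3 = 1/3
¬u → u = 1/3 → 2/3 = 1
((v ∨ v) ∨ u) → (¬u → u) = 2/3 → 1 = 1
(((u ∨ (v → u)) → ¬(v → v)) ∨ ¬v) ↔ (((v ∨ v) ∨ u) → (¬u → u)) = 1/3 ↔ 1 = 1/3
v → u = 2/3 → 2/3 = 1
v ↔ u = 2/3 ↔ 2/3 = 1
(v → u) → (v ↔ u) = 1 → 1 = 1
v ∨ u = 2/3 ∨ 2/3 = 2/3
(v ∨ u) ↔ u = 2/3 ↔ 2/3 = 1
v ↔ u = 2/3 ↔ 2/3 = 1
((v ∨ u) ↔ u) ↔ (v ↔ u) = 1 ↔ 1 = 1
((v → u) → (v ↔ u)) ↔ (((v ∨ u) ↔ u) ↔ (v ↔ u)) = 1 ↔ 1 = 1
¬u = ¬2/3 = 1/3
u ↔ u = 2/3 ↔ 2/3 = 1
u ∨ (u ↔ u) = 2/3 ∨ 1 = 1
¬u ↔ (u ∨ (u ↔ u)) = 1/3 ↔ 1 = 1/3
(((v → u) → (v ↔ u)) ↔ (((v ∨ u) ↔ u) ↔ (v ↔ u))) ∨ (¬u ↔ (u ∨ (u ↔ u))) = 1 ∨ 1/3 = 1
((((u ∨ (v → u)) → ¬(v → v)) ∨ ¬v) ↔ (((v ∨ v) ∨ u) → (¬u → u))) → ((((v → u) → (v ↔ u)) ↔ (((v ∨ u) ↔ u) ↔ (v ↔ u))) ∨ (¬u ↔ (u ∨ (u ↔ u)))) = 1/3 → 1 = 1
¬(((((u ∨ (v → u)) → ¬(v → v)) ∨ ¬v) ↔ (((v ∨ v) ∨ u) → (¬u → u))) → ((((v → u) → (v ↔ u)) ↔ (((v ∨ u) ↔ u) ↔ (v ↔ u))) ∨ (¬u ↔ (u ∨ (u ↔ u))))) = ¬1 = 0

0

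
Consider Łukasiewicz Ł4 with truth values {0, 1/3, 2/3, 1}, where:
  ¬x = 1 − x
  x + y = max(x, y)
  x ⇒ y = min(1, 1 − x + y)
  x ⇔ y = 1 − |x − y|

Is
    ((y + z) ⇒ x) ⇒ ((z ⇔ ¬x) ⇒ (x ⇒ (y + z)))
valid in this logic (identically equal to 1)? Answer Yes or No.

Counterexample: take x = 2/3, y = 0, z = 0.
y + z = 0 + 0 = 0
(y + z) ⇒ x = 0 ⇒ 2/3 = 1
¬x = ¬2/3 = 1/3
z ⇔ ¬x = 0 ⇔ 1/3 = 2/3
y + z = 0 + 0 = 0
x ⇒ (y + z) = 2/3 ⇒ 0 = 1/3
(z ⇔ ¬x) ⇒ (x ⇒ (y + z)) = 2/3 ⇒ 1/3 = 2/3
((y + z) ⇒ x) ⇒ ((z ⇔ ¬x) ⇒ (x ⇒ (y + z))) = 1 ⇒ 2/3 = 2/3
This gives 2/3 ≠ 1.

No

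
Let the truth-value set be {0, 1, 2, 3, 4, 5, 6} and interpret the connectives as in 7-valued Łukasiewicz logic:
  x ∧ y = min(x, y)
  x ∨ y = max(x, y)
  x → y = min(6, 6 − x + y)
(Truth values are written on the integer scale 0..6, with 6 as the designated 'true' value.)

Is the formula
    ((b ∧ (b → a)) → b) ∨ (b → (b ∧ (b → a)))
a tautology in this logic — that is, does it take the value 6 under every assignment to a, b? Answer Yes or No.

Yes

At a = 4, b = 1, for instance:
b → a = 1 → 4 = 6
b ∧ (b → a) = 1 ∧ 6 = 1
(b ∧ (b → a)) → b = 1 → 1 = 6
b → (b ∧ (b → a)) = 1 → 1 = 6
((b ∧ (b → a)) → b) ∨ (b → (b ∧ (b → a))) = 6 ∨ 6 = 6
and checking the remaining 48 assignments likewise gives ≥ 6 in every case.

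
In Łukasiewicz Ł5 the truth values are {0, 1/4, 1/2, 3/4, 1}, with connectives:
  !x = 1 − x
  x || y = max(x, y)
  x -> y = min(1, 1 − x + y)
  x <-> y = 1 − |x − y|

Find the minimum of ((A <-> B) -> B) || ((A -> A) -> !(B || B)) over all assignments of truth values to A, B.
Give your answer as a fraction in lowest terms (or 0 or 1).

1/2

Take A = 1/2, B = 1/2:
A <-> B = 1/2 <-> 1/2 = 1
(A <-> B) -> B = 1 -> 1/2 = 1/2
A -> A = 1/2 -> 1/2 = 1
B || B = 1/2 || 1/2 = 1/2
!(B || B) = !1/2 = 1/2
(A -> A) -> !(B || B) = 1 -> 1/2 = 1/2
((A <-> B) -> B) || ((A -> A) -> !(B || B)) = 1/2 || 1/2 = 1/2
No assignment yields a value below 1/2, so this is the minimum.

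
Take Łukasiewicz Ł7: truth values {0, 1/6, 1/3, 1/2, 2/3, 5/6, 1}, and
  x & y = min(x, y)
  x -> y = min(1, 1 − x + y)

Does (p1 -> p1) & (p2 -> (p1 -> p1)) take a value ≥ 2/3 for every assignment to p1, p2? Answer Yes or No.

At p1 = 1/3, p2 = 1/3, for instance:
p1 -> p1 = 1/3 -> 1/3 = 1
p1 -> p1 = 1/3 -> 1/3 = 1
p2 -> (p1 -> p1) = 1/3 -> 1 = 1
(p1 -> p1) & (p2 -> (p1 -> p1)) = 1 & 1 = 1
and checking the remaining 48 assignments likewise gives ≥ 2/3 in every case.

Yes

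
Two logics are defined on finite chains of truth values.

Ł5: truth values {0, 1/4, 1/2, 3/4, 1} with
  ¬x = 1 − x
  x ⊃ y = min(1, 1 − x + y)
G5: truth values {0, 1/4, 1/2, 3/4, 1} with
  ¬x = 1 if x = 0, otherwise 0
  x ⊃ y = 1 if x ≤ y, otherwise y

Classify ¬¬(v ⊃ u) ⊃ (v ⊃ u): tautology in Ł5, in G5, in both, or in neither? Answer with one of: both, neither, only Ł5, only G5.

only Ł5

In Ł5: every assignment gives 1 — tautology.
In G5: at u = 1/4, v = 1/2 the value is 1/4 — not a tautology.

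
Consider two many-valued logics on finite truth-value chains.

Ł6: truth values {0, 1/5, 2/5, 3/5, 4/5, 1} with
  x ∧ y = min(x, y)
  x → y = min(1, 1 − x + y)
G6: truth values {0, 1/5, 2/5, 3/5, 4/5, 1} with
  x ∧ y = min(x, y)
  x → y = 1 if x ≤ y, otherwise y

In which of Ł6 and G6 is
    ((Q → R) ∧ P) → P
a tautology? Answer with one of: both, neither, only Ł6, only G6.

In Ł6: every assignment gives 1 — tautology.
In G6: every assignment gives 1 — tautology.

both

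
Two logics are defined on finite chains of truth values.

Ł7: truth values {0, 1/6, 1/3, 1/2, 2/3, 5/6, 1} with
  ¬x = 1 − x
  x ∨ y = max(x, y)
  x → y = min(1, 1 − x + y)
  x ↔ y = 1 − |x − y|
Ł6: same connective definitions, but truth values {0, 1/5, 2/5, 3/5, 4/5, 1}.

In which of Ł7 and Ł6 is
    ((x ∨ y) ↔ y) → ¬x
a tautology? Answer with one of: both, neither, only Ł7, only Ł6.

In Ł7: at x = 1/6, y = 1/6 the value is 5/6 — not a tautology.
In Ł6: at x = 1/5, y = 1/5 the value is 4/5 — not a tautology.

neither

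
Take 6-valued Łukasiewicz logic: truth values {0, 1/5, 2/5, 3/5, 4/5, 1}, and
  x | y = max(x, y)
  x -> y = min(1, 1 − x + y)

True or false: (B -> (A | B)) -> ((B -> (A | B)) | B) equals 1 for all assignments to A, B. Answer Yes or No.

Yes

At A = 1, B = 4/5, for instance:
A | B = 1 | 4/5 = 1
B -> (A | B) = 4/5 -> 1 = 1
(B -> (A | B)) | B = 1 | 4/5 = 1
(B -> (A | B)) -> ((B -> (A | B)) | B) = 1 -> 1 = 1
and checking the remaining 35 assignments likewise gives ≥ 1 in every case.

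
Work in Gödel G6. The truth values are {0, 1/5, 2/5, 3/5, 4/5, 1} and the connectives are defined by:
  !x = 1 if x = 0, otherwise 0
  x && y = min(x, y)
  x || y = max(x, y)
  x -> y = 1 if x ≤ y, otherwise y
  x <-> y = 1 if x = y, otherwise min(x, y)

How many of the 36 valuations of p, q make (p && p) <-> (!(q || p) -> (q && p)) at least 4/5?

value 1: 7 assignments (counts)
value 4/5: 6 assignments (counts)
value 3/5: 6 assignments
value 2/5: 6 assignments
value 1/5: 6 assignments
value 0: 5 assignments
So 13 of the 36 assignments meet the threshold.

13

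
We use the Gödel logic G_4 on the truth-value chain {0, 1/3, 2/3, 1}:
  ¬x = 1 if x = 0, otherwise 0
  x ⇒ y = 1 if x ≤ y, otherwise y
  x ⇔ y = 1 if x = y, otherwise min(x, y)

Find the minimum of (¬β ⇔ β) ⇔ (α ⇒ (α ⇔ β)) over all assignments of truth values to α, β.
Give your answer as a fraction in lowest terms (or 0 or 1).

Take α = 0, β = 0:
¬β = ¬0 = 1
¬β ⇔ β = 1 ⇔ 0 = 0
α ⇔ β = 0 ⇔ 0 = 1
α ⇒ (α ⇔ β) = 0 ⇒ 1 = 1
(¬β ⇔ β) ⇔ (α ⇒ (α ⇔ β)) = 0 ⇔ 1 = 0
No assignment yields a value below 0, so this is the minimum.

0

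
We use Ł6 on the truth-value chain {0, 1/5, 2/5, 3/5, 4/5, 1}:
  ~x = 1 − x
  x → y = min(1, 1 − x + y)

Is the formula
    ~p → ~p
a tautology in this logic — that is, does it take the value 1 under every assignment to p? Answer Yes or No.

Yes

p = 0 ↦ 1
p = 1/5 ↦ 1
p = 2/5 ↦ 1
p = 3/5 ↦ 1
p = 4/5 ↦ 1
p = 1 ↦ 1
Every assignment gives a value ≥ 1.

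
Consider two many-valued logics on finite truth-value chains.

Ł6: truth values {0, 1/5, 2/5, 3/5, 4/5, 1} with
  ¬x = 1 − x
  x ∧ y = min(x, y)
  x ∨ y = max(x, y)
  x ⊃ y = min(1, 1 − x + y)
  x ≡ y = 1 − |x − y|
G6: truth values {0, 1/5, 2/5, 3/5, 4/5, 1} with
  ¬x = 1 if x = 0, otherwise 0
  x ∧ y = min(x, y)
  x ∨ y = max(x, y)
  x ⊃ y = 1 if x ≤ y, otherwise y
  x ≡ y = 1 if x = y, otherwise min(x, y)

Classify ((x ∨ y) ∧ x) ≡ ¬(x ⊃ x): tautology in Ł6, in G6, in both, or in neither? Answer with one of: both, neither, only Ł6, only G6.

neither

In Ł6: at x = 1/5, y = 0 the value is 4/5 — not a tautology.
In G6: at x = 1/5, y = 0 the value is 0 — not a tautology.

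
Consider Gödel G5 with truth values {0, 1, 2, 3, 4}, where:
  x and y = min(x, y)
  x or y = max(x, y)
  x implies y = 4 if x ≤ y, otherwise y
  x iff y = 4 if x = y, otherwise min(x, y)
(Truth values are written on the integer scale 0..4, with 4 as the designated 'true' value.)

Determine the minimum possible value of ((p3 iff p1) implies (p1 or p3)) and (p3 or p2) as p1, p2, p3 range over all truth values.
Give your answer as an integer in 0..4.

Take p1 = 0, p2 = 0, p3 = 0:
p3 iff p1 = 0 iff 0 = 4
p1 or p3 = 0 or 0 = 0
(p3 iff p1) implies (p1 or p3) = 4 implies 0 = 0
p3 or p2 = 0 or 0 = 0
((p3 iff p1) implies (p1 or p3)) and (p3 or p2) = 0 and 0 = 0
No assignment yields a value below 0, so this is the minimum.

0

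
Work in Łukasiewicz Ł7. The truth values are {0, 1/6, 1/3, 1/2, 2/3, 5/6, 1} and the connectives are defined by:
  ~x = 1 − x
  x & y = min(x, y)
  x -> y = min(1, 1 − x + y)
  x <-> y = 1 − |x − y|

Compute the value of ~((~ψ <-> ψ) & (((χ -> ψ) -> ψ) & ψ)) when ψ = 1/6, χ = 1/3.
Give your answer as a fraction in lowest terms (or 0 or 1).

~ψ = ~1/6 = 5/6
~ψ <-> ψ = 5/6 <-> 1/6 = 1/3
χ -> ψ = 1/3 -> 1/6 = 5/6
(χ -> ψ) -> ψ = 5/6 -> 1/6 = 1/3
((χ -> ψ) -> ψ) & ψ = 1/3 & 1/6 = 1/6
(~ψ <-> ψ) & (((χ -> ψ) -> ψ) & ψ) = 1/3 & 1/6 = 1/6
~((~ψ <-> ψ) & (((χ -> ψ) -> ψ) & ψ)) = ~1/6 = 5/6

5/6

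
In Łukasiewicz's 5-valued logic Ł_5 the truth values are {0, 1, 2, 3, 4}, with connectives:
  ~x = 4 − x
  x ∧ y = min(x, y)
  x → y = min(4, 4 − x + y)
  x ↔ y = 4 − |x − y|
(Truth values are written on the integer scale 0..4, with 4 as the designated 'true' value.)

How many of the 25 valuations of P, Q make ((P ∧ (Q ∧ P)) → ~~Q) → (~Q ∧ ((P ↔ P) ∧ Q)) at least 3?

0

value 2: 5 assignments
value 1: 10 assignments
value 0: 10 assignments
So 0 of the 25 assignments meet the threshold.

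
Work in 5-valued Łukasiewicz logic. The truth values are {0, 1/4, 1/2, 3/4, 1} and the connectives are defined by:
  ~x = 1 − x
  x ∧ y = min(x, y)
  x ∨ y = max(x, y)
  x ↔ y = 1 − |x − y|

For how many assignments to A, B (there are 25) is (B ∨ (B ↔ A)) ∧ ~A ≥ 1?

value 1: 2 assignments (counts)
value 3/4: 7 assignments
value 1/2: 6 assignments
value 1/4: 5 assignments
value 0: 5 assignments
So 2 of the 25 assignments meet the threshold.

2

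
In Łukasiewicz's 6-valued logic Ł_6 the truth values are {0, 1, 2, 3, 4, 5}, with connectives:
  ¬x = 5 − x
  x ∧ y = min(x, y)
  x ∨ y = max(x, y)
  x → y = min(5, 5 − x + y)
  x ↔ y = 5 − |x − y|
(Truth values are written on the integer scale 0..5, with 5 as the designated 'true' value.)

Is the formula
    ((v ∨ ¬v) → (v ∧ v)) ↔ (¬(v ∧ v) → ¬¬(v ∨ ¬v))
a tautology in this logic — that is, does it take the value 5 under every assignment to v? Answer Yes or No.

No

Counterexample: take v = 0.
¬v = ¬0 = 5
v ∨ ¬v = 0 ∨ 5 = 5
v ∧ v = 0 ∧ 0 = 0
(v ∨ ¬v) → (v ∧ v) = 5 → 0 = 0
v ∧ v = 0 ∧ 0 = 0
¬(v ∧ v) = ¬0 = 5
¬v = ¬0 = 5
v ∨ ¬v = 0 ∨ 5 = 5
¬(v ∨ ¬v) = ¬5 = 0
¬¬(v ∨ ¬v) = ¬0 = 5
¬(v ∧ v) → ¬¬(v ∨ ¬v) = 5 → 5 = 5
((v ∨ ¬v) → (v ∧ v)) ↔ (¬(v ∧ v) → ¬¬(v ∨ ¬v)) = 0 ↔ 5 = 0
This gives 0 ≠ 5.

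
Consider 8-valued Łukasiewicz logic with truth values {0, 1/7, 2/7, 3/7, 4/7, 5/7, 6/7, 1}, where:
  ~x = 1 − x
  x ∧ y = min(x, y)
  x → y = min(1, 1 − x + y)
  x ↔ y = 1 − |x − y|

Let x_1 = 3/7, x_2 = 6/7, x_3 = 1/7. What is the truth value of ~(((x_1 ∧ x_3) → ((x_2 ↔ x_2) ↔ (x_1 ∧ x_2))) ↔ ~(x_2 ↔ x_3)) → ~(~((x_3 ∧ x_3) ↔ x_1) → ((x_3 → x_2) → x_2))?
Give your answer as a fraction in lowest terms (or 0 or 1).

x_1 ∧ x_3 = 3/7 ∧ 1/7 = 1/7
x_2 ↔ x_2 = 6/7 ↔ 6/7 = 1
x_1 ∧ x_2 = 3/7 ∧ 6/7 = 3/7
(x_2 ↔ x_2) ↔ (x_1 ∧ x_2) = 1 ↔ 3/7 = 3/7
(x_1 ∧ x_3) → ((x_2 ↔ x_2) ↔ (x_1 ∧ x_2)) = 1/7 → 3/7 = 1
x_2 ↔ x_3 = 6/7 ↔ 1/7 = 2/7
~(x_2 ↔ x_3) = ~2/7 = 5/7
((x_1 ∧ x_3) → ((x_2 ↔ x_2) ↔ (x_1 ∧ x_2))) ↔ ~(x_2 ↔ x_3) = 1 ↔ 5/7 = 5/7
~(((x_1 ∧ x_3) → ((x_2 ↔ x_2) ↔ (x_1 ∧ x_2))) ↔ ~(x_2 ↔ x_3)) = ~5/7 = 2/7
x_3 ∧ x_3 = 1/7 ∧ 1/7 = 1/7
(x_3 ∧ x_3) ↔ x_1 = 1/7 ↔ 3/7 = 5/7
~((x_3 ∧ x_3) ↔ x_1) = ~5/7 = 2/7
x_3 → x_2 = 1/7 → 6/7 = 1
(x_3 → x_2) → x_2 = 1 → 6/7 = 6/7
~((x_3 ∧ x_3) ↔ x_1) → ((x_3 → x_2) → x_2) = 2/7 → 6/7 = 1
~(~((x_3 ∧ x_3) ↔ x_1) → ((x_3 → x_2) → x_2)) = ~1 = 0
~(((x_1 ∧ x_3) → ((x_2 ↔ x_2) ↔ (x_1 ∧ x_2))) ↔ ~(x_2 ↔ x_3)) → ~(~((x_3 ∧ x_3) ↔ x_1) → ((x_3 → x_2) → x_2)) = 2/7 → 0 = 5/7

5/7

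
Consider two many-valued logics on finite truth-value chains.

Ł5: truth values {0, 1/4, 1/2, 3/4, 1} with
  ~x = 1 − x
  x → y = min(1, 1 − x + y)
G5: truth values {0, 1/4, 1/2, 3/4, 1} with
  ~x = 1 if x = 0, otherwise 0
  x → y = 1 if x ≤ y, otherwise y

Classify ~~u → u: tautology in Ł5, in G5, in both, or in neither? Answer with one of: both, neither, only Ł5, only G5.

In Ł5: every assignment gives 1 — tautology.
In G5: at u = 1/4 the value is 1/4 — not a tautology.

only Ł5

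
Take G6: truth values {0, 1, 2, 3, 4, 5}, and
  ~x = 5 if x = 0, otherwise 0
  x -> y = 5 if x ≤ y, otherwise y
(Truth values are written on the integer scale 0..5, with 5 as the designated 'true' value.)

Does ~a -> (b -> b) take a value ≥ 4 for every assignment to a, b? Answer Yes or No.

At a = 3, b = 4, for instance:
~a = ~3 = 0
b -> b = 4 -> 4 = 5
~a -> (b -> b) = 0 -> 5 = 5
and checking the remaining 35 assignments likewise gives ≥ 4 in every case.

Yes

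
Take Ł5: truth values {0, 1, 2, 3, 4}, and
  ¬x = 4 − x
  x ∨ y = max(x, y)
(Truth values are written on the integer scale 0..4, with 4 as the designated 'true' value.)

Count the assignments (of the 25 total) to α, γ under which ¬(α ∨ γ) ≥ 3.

value 4: 1 assignment (counts)
value 3: 3 assignments (counts)
value 2: 5 assignments
value 1: 7 assignments
value 0: 9 assignments
So 4 of the 25 assignments meet the threshold.

4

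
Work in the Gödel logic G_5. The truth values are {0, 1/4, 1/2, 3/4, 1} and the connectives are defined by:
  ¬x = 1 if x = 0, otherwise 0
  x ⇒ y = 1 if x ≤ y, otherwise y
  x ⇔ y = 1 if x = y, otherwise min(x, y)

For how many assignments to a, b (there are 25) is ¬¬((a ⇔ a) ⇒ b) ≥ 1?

20

value 1: 20 assignments (counts)
value 0: 5 assignments
So 20 of the 25 assignments meet the threshold.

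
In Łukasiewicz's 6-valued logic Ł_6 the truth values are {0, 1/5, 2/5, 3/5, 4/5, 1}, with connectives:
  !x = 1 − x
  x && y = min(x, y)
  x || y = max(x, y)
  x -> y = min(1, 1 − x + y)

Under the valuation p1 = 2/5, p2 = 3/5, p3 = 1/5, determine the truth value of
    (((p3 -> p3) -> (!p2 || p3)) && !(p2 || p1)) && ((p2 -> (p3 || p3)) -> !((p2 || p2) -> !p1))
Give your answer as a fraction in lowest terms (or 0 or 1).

p3 -> p3 = 1/5 -> 1/5 = 1
!p2 = !3/5 = 2/5
!p2 || p3 = 2/5 || 1/5 = 2/5
(p3 -> p3) -> (!p2 || p3) = 1 -> 2/5 = 2/5
p2 || p1 = 3/5 || 2/5 = 3/5
!(p2 || p1) = !3/5 = 2/5
((p3 -> p3) -> (!p2 || p3)) && !(p2 || p1) = 2/5 && 2/5 = 2/5
p3 || p3 = 1/5 || 1/5 = 1/5
p2 -> (p3 || p3) = 3/5 -> 1/5 = 3/5
p2 || p2 = 3/5 || 3/5 = 3/5
!p1 = !2/5 = 3/5
(p2 || p2) -> !p1 = 3/5 -> 3/5 = 1
!((p2 || p2) -> !p1) = !1 = 0
(p2 -> (p3 || p3)) -> !((p2 || p2) -> !p1) = 3/5 -> 0 = 2/5
(((p3 -> p3) -> (!p2 || p3)) && !(p2 || p1)) && ((p2 -> (p3 || p3)) -> !((p2 || p2) -> !p1)) = 2/5 && 2/5 = 2/5

2/5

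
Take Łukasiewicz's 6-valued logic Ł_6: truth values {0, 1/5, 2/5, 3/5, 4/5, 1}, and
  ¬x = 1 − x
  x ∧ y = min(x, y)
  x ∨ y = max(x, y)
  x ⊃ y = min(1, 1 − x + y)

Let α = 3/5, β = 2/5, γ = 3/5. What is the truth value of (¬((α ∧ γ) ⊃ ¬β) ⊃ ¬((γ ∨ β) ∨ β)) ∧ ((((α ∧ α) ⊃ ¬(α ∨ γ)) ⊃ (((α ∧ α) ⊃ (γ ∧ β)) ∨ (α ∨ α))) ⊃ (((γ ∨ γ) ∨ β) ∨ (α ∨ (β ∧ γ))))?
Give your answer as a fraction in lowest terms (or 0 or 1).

α ∧ γ = 3/5 ∧ 3/5 = 3/5
¬β = ¬2/5 = 3/5
(α ∧ γ) ⊃ ¬β = 3/5 ⊃ 3/5 = 1
¬((α ∧ γ) ⊃ ¬β) = ¬1 = 0
γ ∨ β = 3/5 ∨ 2/5 = 3/5
(γ ∨ β) ∨ β = 3/5 ∨ 2/5 = 3/5
¬((γ ∨ β) ∨ β) = ¬3/5 = 2/5
¬((α ∧ γ) ⊃ ¬β) ⊃ ¬((γ ∨ β) ∨ β) = 0 ⊃ 2/5 = 1
α ∧ α = 3/5 ∧ 3/5 = 3/5
α ∨ γ = 3/5 ∨ 3/5 = 3/5
¬(α ∨ γ) = ¬3/5 = 2/5
(α ∧ α) ⊃ ¬(α ∨ γ) = 3/5 ⊃ 2/5 = 4/5
α ∧ α = 3/5 ∧ 3/5 = 3/5
γ ∧ β = 3/5 ∧ 2/5 = 2/5
(α ∧ α) ⊃ (γ ∧ β) = 3/5 ⊃ 2/5 = 4/5
α ∨ α = 3/5 ∨ 3/5 = 3/5
((α ∧ α) ⊃ (γ ∧ β)) ∨ (α ∨ α) = 4/5 ∨ 3/5 = 4/5
((α ∧ α) ⊃ ¬(α ∨ γ)) ⊃ (((α ∧ α) ⊃ (γ ∧ β)) ∨ (α ∨ α)) = 4/5 ⊃ 4/5 = 1
γ ∨ γ = 3/5 ∨ 3/5 = 3/5
(γ ∨ γ) ∨ β = 3/5 ∨ 2/5 = 3/5
β ∧ γ = 2/5 ∧ 3/5 = 2/5
α ∨ (β ∧ γ) = 3/5 ∨ 2/5 = 3/5
((γ ∨ γ) ∨ β) ∨ (α ∨ (β ∧ γ)) = 3/5 ∨ 3/5 = 3/5
(((α ∧ α) ⊃ ¬(α ∨ γ)) ⊃ (((α ∧ α) ⊃ (γ ∧ β)) ∨ (α ∨ α))) ⊃ (((γ ∨ γ) ∨ β) ∨ (α ∨ (β ∧ γ))) = 1 ⊃ 3/5 = 3/5
(¬((α ∧ γ) ⊃ ¬β) ⊃ ¬((γ ∨ β) ∨ β)) ∧ ((((α ∧ α) ⊃ ¬(α ∨ γ)) ⊃ (((α ∧ α) ⊃ (γ ∧ β)) ∨ (α ∨ α))) ⊃ (((γ ∨ γ) ∨ β) ∨ (α ∨ (β ∧ γ)))) = 1 ∧ 3/5 = 3/5

3/5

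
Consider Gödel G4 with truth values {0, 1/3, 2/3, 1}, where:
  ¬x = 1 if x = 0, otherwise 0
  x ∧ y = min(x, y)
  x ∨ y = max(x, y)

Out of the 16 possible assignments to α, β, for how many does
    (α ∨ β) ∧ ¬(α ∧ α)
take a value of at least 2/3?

2

α = 0, β = 0 ↦ 0  <
α = 0, β = 1/3 ↦ 1/3  <
α = 0, β = 2/3 ↦ 2/3  ≥
α = 0, β = 1 ↦ 1  ≥
α = 1/3, β = 0 ↦ 0  <
α = 1/3, β = 1/3 ↦ 0  <
α = 1/3, β = 2/3 ↦ 0  <
α = 1/3, β = 1 ↦ 0  <
α = 2/3, β = 0 ↦ 0  <
α = 2/3, β = 1/3 ↦ 0  <
α = 2/3, β = 2/3 ↦ 0  <
α = 2/3, β = 1 ↦ 0  <
α = 1, β = 0 ↦ 0  <
α = 1, β = 1/3 ↦ 0  <
α = 1, β = 2/3 ↦ 0  <
α = 1, β = 1 ↦ 0  <
So 2 of the 16 assignments meet the threshold.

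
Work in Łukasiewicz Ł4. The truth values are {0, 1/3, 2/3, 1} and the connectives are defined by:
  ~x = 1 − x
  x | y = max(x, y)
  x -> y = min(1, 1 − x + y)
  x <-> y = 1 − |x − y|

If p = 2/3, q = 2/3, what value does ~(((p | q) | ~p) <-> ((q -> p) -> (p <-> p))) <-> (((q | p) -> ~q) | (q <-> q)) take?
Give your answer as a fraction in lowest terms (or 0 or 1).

p | q = 2/3 | 2/3 = 2/3
~p = ~2/3 = 1/3
(p | q) | ~p = 2/3 | 1/3 = 2/3
q -> p = 2/3 -> 2/3 = 1
p <-> p = 2/3 <-> 2/3 = 1
(q -> p) -> (p <-> p) = 1 -> 1 = 1
((p | q) | ~p) <-> ((q -> p) -> (p <-> p)) = 2/3 <-> 1 = 2/3
~(((p | q) | ~p) <-> ((q -> p) -> (p <-> p))) = ~2/3 = 1/3
q | p = 2/3 | 2/3 = 2/3
~q = ~2/3 = 1/3
(q | p) -> ~q = 2/3 -> 1/3 = 2/3
q <-> q = 2/3 <-> 2/3 = 1
((q | p) -> ~q) | (q <-> q) = 2/3 | 1 = 1
~(((p | q) | ~p) <-> ((q -> p) -> (p <-> p))) <-> (((q | p) -> ~q) | (q <-> q)) = 1/3 <-> 1 = 1/3

1/3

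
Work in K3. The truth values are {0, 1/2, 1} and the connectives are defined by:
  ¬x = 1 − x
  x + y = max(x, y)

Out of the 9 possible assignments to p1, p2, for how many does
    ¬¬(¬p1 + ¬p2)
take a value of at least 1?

p1 = 0, p2 = 0 ↦ 1  ≥
p1 = 0, p2 = 1/2 ↦ 1  ≥
p1 = 0, p2 = 1 ↦ 1  ≥
p1 = 1/2, p2 = 0 ↦ 1  ≥
p1 = 1/2, p2 = 1/2 ↦ 1/2  <
p1 = 1/2, p2 = 1 ↦ 1/2  <
p1 = 1, p2 = 0 ↦ 1  ≥
p1 = 1, p2 = 1/2 ↦ 1/2  <
p1 = 1, p2 = 1 ↦ 0  <
So 5 of the 9 assignments meet the threshold.

5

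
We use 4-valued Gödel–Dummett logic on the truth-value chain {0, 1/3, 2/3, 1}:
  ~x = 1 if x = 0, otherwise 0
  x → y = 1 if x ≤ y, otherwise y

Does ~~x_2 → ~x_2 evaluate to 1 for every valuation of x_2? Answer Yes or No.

No

Counterexample: take x_2 = 1/3.
~x_2 = ~1/3 = 0
~~x_2 = ~0 = 1
~~x_2 → ~x_2 = 1 → 0 = 0
This gives 0 ≠ 1.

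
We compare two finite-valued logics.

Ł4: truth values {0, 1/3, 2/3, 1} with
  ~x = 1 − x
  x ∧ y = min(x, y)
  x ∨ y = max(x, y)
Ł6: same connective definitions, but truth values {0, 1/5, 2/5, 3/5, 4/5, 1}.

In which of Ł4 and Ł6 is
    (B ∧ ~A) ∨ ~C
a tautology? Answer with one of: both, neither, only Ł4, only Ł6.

In Ł4: at A = 0, B = 0, C = 1/3 the value is 2/3 — not a tautology.
In Ł6: at A = 0, B = 0, C = 1/5 the value is 4/5 — not a tautology.

neither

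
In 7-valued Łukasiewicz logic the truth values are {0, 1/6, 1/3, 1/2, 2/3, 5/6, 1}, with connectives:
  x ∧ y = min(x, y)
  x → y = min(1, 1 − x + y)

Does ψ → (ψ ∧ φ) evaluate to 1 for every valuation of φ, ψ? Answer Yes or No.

No

Counterexample: take φ = 0, ψ = 1/6.
ψ ∧ φ = 1/6 ∧ 0 = 0
ψ → (ψ ∧ φ) = 1/6 → 0 = 5/6
This gives 5/6 ≠ 1.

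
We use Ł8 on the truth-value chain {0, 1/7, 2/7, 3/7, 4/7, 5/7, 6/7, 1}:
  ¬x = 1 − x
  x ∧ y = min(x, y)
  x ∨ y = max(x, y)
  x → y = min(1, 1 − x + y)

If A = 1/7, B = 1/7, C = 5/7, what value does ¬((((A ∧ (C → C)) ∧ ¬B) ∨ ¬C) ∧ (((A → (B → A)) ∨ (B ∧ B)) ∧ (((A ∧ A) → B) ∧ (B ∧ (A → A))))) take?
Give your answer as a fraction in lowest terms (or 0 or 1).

C → C = 5/7 → 5/7 = 1
A ∧ (C → C) = 1/7 ∧ 1 = 1/7
¬B = ¬1/7 = 6/7
(A ∧ (C → C)) ∧ ¬B = 1/7 ∧ 6/7 = 1/7
¬C = ¬5/7 = 2/7
((A ∧ (C → C)) ∧ ¬B) ∨ ¬C = 1/7 ∨ 2/7 = 2/7
B → A = 1/7 → 1/7 = 1
A → (B → A) = 1/7 → 1 = 1
B ∧ B = 1/7 ∧ 1/7 = 1/7
(A → (B → A)) ∨ (B ∧ B) = 1 ∨ 1/7 = 1
A ∧ A = 1/7 ∧ 1/7 = 1/7
(A ∧ A) → B = 1/7 → 1/7 = 1
A → A = 1/7 → 1/7 = 1
B ∧ (A → A) = 1/7 ∧ 1 = 1/7
((A ∧ A) → B) ∧ (B ∧ (A → A)) = 1 ∧ 1/7 = 1/7
((A → (B → A)) ∨ (B ∧ B)) ∧ (((A ∧ A) → B) ∧ (B ∧ (A → A))) = 1 ∧ 1/7 = 1/7
(((A ∧ (C → C)) ∧ ¬B) ∨ ¬C) ∧ (((A → (B → A)) ∨ (B ∧ B)) ∧ (((A ∧ A) → B) ∧ (B ∧ (A → A)))) = 2/7 ∧ 1/7 = 1/7
¬((((A ∧ (C → C)) ∧ ¬B) ∨ ¬C) ∧ (((A → (B → A)) ∨ (B ∧ B)) ∧ (((A ∧ A) → B) ∧ (B ∧ (A → A))))) = ¬1/7 = 6/7

6/7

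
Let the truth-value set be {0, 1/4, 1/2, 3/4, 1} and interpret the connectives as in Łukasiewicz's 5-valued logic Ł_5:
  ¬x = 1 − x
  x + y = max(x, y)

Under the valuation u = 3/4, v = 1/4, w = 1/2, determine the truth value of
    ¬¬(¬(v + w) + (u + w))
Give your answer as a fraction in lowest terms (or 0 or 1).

v + w = 1/4 + 1/2 = 1/2
¬(v + w) = ¬1/2 = 1/2
u + w = 3/4 + 1/2 = 3/4
¬(v + w) + (u + w) = 1/2 + 3/4 = 3/4
¬(¬(v + w) + (u + w)) = ¬3/4 = 1/4
¬¬(¬(v + w) + (u + w)) = ¬1/4 = 3/4

3/4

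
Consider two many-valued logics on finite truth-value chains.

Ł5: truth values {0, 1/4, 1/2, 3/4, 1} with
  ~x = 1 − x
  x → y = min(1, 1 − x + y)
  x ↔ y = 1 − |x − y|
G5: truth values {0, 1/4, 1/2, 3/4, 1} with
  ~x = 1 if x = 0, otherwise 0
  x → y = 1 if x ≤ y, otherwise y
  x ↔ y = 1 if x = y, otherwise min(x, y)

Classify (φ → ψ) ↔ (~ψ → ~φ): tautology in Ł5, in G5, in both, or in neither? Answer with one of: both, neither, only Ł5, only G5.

In Ł5: every assignment gives 1 — tautology.
In G5: at φ = 1/2, ψ = 1/4 the value is 1/4 — not a tautology.

only Ł5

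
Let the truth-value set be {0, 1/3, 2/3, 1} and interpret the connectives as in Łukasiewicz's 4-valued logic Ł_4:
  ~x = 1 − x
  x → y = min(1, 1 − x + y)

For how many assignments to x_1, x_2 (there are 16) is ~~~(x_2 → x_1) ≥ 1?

1

x_1 = 0, x_2 = 0 ↦ 0  <
x_1 = 0, x_2 = 1/3 ↦ 1/3  <
x_1 = 0, x_2 = 2/3 ↦ 2/3  <
x_1 = 0, x_2 = 1 ↦ 1  ≥
x_1 = 1/3, x_2 = 0 ↦ 0  <
x_1 = 1/3, x_2 = 1/3 ↦ 0  <
x_1 = 1/3, x_2 = 2/3 ↦ 1/3  <
x_1 = 1/3, x_2 = 1 ↦ 2/3  <
x_1 = 2/3, x_2 = 0 ↦ 0  <
x_1 = 2/3, x_2 = 1/3 ↦ 0  <
x_1 = 2/3, x_2 = 2/3 ↦ 0  <
x_1 = 2/3, x_2 = 1 ↦ 1/3  <
x_1 = 1, x_2 = 0 ↦ 0  <
x_1 = 1, x_2 = 1/3 ↦ 0  <
x_1 = 1, x_2 = 2/3 ↦ 0  <
x_1 = 1, x_2 = 1 ↦ 0  <
So 1 of the 16 assignments meets the threshold.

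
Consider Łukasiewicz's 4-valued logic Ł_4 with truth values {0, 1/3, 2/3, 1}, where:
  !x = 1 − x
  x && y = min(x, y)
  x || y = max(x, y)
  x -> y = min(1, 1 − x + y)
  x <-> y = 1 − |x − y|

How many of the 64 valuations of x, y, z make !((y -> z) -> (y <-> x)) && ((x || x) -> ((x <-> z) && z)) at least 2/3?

value 1: 2 assignments (counts)
value 2/3: 10 assignments (counts)
value 1/3: 21 assignments
value 0: 31 assignments
So 12 of the 64 assignments meet the threshold.

12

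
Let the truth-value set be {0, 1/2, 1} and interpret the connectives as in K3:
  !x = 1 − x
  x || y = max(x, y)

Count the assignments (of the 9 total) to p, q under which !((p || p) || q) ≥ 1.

1

p = 0, q = 0 ↦ 1  ≥
p = 0, q = 1/2 ↦ 1/2  <
p = 0, q = 1 ↦ 0  <
p = 1/2, q = 0 ↦ 1/2  <
p = 1/2, q = 1/2 ↦ 1/2  <
p = 1/2, q = 1 ↦ 0  <
p = 1, q = 0 ↦ 0  <
p = 1, q = 1/2 ↦ 0  <
p = 1, q = 1 ↦ 0  <
So 1 of the 9 assignments meets the threshold.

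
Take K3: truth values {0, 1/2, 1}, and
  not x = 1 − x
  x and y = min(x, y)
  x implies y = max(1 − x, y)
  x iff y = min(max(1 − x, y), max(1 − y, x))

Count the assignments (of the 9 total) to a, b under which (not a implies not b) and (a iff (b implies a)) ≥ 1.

a = 0, b = 0 ↦ 0  <
a = 0, b = 1/2 ↦ 1/2  <
a = 0, b = 1 ↦ 0  <
a = 1/2, b = 0 ↦ 1/2  <
a = 1/2, b = 1/2 ↦ 1/2  <
a = 1/2, b = 1 ↦ 1/2  <
a = 1, b = 0 ↦ 1  ≥
a = 1, b = 1/2 ↦ 1  ≥
a = 1, b = 1 ↦ 1  ≥
So 3 of the 9 assignments meet the threshold.

3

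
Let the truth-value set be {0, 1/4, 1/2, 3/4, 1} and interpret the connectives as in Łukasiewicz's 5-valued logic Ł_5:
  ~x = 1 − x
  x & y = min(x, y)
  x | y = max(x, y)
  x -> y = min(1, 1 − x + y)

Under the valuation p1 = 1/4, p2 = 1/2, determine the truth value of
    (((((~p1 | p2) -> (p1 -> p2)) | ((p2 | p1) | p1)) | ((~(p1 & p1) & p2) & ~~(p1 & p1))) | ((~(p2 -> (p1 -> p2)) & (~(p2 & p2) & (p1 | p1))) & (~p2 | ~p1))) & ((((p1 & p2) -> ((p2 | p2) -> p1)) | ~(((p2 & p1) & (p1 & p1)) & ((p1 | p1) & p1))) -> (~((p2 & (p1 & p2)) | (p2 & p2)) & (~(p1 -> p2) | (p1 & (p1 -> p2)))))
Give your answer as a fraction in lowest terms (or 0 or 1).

~p1 = ~1/4 = 3/4
~p1 | p2 = 3/4 | 1/2 = 3/4
p1 -> p2 = 1/4 -> 1/2 = 1
(~p1 | p2) -> (p1 -> p2) = 3/4 -> 1 = 1
p2 | p1 = 1/2 | 1/4 = 1/2
(p2 | p1) | p1 = 1/2 | 1/4 = 1/2
((~p1 | p2) -> (p1 -> p2)) | ((p2 | p1) | p1) = 1 | 1/2 = 1
p1 & p1 = 1/4 & 1/4 = 1/4
~(p1 & p1) = ~1/4 = 3/4
~(p1 & p1) & p2 = 3/4 & 1/2 = 1/2
p1 & p1 = 1/4 & 1/4 = 1/4
~(p1 & p1) = ~1/4 = 3/4
~~(p1 & p1) = ~3/4 = 1/4
(~(p1 & p1) & p2) & ~~(p1 & p1) = 1/2 & 1/4 = 1/4
(((~p1 | p2) -> (p1 -> p2)) | ((p2 | p1) | p1)) | ((~(p1 & p1) & p2) & ~~(p1 & p1)) = 1 | 1/4 = 1
p1 -> p2 = 1/4 -> 1/2 = 1
p2 -> (p1 -> p2) = 1/2 -> 1 = 1
~(p2 -> (p1 -> p2)) = ~1 = 0
p2 & p2 = 1/2 & 1/2 = 1/2
~(p2 & p2) = ~1/2 = 1/2
p1 | p1 = 1/4 | 1/4 = 1/4
~(p2 & p2) & (p1 | p1) = 1/2 & 1/4 = 1/4
~(p2 -> (p1 -> p2)) & (~(p2 & p2) & (p1 | p1)) = 0 & 1/4 = 0
~p2 = ~1/2 = 1/2
~p1 = ~1/4 = 3/4
~p2 | ~p1 = 1/2 | 3/4 = 3/4
(~(p2 -> (p1 -> p2)) & (~(p2 & p2) & (p1 | p1))) & (~p2 | ~p1) = 0 & 3/4 = 0
((((~p1 | p2) -> (p1 -> p2)) | ((p2 | p1) | p1)) | ((~(p1 & p1) & p2) & ~~(p1 & p1))) | ((~(p2 -> (p1 -> p2)) & (~(p2 & p2) & (p1 | p1))) & (~p2 | ~p1)) = 1 | 0 = 1
p1 & p2 = 1/4 & 1/2 = 1/4
p2 | p2 = 1/2 | 1/2 = 1/2
(p2 | p2) -> p1 = 1/2 -> 1/4 = 3/4
(p1 & p2) -> ((p2 | p2) -> p1) = 1/4 -> 3/4 = 1
p2 & p1 = 1/2 & 1/4 = 1/4
p1 & p1 = 1/4 & 1/4 = 1/4
(p2 & p1) & (p1 & p1) = 1/4 & 1/4 = 1/4
p1 | p1 = 1/4 | 1/4 = 1/4
(p1 | p1) & p1 = 1/4 & 1/4 = 1/4
((p2 & p1) & (p1 & p1)) & ((p1 | p1) & p1) = 1/4 & 1/4 = 1/4
~(((p2 & p1) & (p1 & p1)) & ((p1 | p1) & p1)) = ~1/4 = 3/4
((p1 & p2) -> ((p2 | p2) -> p1)) | ~(((p2 & p1) & (p1 & p1)) & ((p1 | p1) & p1)) = 1 | 3/4 = 1
p1 & p2 = 1/4 & 1/2 = 1/4
p2 & (p1 & p2) = 1/2 & 1/4 = 1/4
p2 & p2 = 1/2 & 1/2 = 1/2
(p2 & (p1 & p2)) | (p2 & p2) = 1/4 | 1/2 = 1/2
~((p2 & (p1 & p2)) | (p2 & p2)) = ~1/2 = 1/2
p1 -> p2 = 1/4 -> 1/2 = 1
~(p1 -> p2) = ~1 = 0
p1 -> p2 = 1/4 -> 1/2 = 1
p1 & (p1 -> p2) = 1/4 & 1 = 1/4
~(p1 -> p2) | (p1 & (p1 -> p2)) = 0 | 1/4 = 1/4
~((p2 & (p1 & p2)) | (p2 & p2)) & (~(p1 -> p2) | (p1 & (p1 -> p2))) = 1/2 & 1/4 = 1/4
(((p1 & p2) -> ((p2 | p2) -> p1)) | ~(((p2 & p1) & (p1 & p1)) & ((p1 | p1) & p1))) -> (~((p2 & (p1 & p2)) | (p2 & p2)) & (~(p1 -> p2) | (p1 & (p1 -> p2)))) = 1 -> 1/4 = 1/4
(((((~p1 | p2) -> (p1 -> p2)) | ((p2 | p1) | p1)) | ((~(p1 & p1) & p2) & ~~(p1 & p1))) | ((~(p2 -> (p1 -> p2)) & (~(p2 & p2) & (p1 | p1))) & (~p2 | ~p1))) & ((((p1 & p2) -> ((p2 | p2) -> p1)) | ~(((p2 & p1) & (p1 & p1)) & ((p1 | p1) & p1))) -> (~((p2 & (p1 & p2)) | (p2 & p2)) & (~(p1 -> p2) | (p1 & (p1 -> p2))))) = 1 & 1/4 = 1/4

1/4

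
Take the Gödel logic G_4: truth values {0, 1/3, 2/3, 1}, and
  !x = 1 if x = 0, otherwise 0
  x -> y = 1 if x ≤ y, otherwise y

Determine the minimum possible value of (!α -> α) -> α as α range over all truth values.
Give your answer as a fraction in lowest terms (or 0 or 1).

Take α = 1/3:
!α = !1/3 = 0
!α -> α = 0 -> 1/3 = 1
(!α -> α) -> α = 1 -> 1/3 = 1/3
No assignment yields a value below 1/3, so this is the minimum.

1/3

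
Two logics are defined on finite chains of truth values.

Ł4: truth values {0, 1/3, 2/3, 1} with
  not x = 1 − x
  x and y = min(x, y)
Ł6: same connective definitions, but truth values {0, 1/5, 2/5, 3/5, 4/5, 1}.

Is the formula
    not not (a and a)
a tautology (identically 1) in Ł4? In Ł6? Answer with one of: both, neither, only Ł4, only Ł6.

In Ł4: at a = 0 the value is 0 — not a tautology.
In Ł6: at a = 0 the value is 0 — not a tautology.

neither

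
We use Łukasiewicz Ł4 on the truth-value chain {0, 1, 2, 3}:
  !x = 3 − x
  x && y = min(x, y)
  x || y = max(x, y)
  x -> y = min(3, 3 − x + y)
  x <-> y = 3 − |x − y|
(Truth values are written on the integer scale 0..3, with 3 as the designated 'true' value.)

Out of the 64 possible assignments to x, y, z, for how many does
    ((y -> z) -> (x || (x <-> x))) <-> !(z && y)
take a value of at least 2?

value 3: 28 assignments (counts)
value 2: 20 assignments (counts)
value 1: 12 assignments
value 0: 4 assignments
So 48 of the 64 assignments meet the threshold.

48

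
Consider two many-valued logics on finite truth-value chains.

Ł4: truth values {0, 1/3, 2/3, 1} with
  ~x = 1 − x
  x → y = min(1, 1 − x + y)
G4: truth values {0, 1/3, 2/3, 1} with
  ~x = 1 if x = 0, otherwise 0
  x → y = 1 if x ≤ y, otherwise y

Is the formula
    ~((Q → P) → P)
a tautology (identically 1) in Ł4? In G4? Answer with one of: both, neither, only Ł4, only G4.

In Ł4: at P = 0, Q = 1/3 the value is 2/3 — not a tautology.
In G4: at P = 0, Q = 1/3 the value is 0 — not a tautology.

neither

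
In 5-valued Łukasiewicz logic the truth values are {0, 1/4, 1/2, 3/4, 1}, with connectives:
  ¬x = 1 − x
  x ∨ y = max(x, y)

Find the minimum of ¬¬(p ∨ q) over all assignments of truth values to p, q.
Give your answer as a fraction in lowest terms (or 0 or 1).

0

Take p = 0, q = 0:
p ∨ q = 0 ∨ 0 = 0
¬(p ∨ q) = ¬0 = 1
¬¬(p ∨ q) = ¬1 = 0
No assignment yields a value below 0, so this is the minimum.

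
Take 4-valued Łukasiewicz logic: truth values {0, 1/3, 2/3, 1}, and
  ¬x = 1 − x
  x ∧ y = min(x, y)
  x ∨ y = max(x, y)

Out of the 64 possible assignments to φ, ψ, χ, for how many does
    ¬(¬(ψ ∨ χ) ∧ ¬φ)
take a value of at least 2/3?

value 1: 37 assignments (counts)
value 2/3: 19 assignments (counts)
value 1/3: 7 assignments
value 0: 1 assignment
So 56 of the 64 assignments meet the threshold.

56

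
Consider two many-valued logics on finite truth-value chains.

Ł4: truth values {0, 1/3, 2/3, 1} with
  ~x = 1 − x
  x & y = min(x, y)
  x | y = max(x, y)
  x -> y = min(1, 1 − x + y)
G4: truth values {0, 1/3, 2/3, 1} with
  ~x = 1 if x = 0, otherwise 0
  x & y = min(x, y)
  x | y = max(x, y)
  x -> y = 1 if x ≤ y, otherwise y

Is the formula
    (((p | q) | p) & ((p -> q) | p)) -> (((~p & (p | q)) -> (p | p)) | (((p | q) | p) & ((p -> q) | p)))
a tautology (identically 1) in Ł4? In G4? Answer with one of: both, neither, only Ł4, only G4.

both

In Ł4: every assignment gives 1 — tautology.
In G4: every assignment gives 1 — tautology.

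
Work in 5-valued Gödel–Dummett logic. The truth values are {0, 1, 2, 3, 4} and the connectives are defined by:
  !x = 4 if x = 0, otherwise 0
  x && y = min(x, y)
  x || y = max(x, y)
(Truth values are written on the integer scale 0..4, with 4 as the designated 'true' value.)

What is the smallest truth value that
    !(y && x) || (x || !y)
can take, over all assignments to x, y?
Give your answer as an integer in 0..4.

1

Take x = 1, y = 1:
y && x = 1 && 1 = 1
!(y && x) = !1 = 0
!y = !1 = 0
x || !y = 1 || 0 = 1
!(y && x) || (x || !y) = 0 || 1 = 1
No assignment yields a value below 1, so this is the minimum.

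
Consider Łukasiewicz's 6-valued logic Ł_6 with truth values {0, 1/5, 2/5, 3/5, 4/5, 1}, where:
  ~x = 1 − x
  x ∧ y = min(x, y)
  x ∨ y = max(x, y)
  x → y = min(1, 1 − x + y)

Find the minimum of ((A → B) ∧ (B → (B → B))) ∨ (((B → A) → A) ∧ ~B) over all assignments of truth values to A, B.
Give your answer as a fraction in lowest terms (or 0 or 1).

Take A = 2/5, B = 0:
A → B = 2/5 → 0 = 3/5
B → B = 0 → 0 = 1
B → (B → B) = 0 → 1 = 1
(A → B) ∧ (B → (B → B)) = 3/5 ∧ 1 = 3/5
B → A = 0 → 2/5 = 1
(B → A) → A = 1 → 2/5 = 2/5
~B = ~0 = 1
((B → A) → A) ∧ ~B = 2/5 ∧ 1 = 2/5
((A → B) ∧ (B → (B → B))) ∨ (((B → A) → A) ∧ ~B) = 3/5 ∨ 2/5 = 3/5
No assignment yields a value below 3/5, so this is the minimum.

3/5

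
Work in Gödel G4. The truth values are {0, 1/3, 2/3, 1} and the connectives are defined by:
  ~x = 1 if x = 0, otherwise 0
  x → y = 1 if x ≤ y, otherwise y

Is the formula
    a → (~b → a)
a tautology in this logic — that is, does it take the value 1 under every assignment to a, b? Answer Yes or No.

a = 0, b = 0 ↦ 1
a = 0, b = 1/3 ↦ 1
a = 0, b = 2/3 ↦ 1
a = 0, b = 1 ↦ 1
a = 1/3, b = 0 ↦ 1
a = 1/3, b = 1/3 ↦ 1
a = 1/3, b = 2/3 ↦ 1
a = 1/3, b = 1 ↦ 1
a = 2/3, b = 0 ↦ 1
a = 2/3, b = 1/3 ↦ 1
a = 2/3, b = 2/3 ↦ 1
a = 2/3, b = 1 ↦ 1
a = 1, b = 0 ↦ 1
a = 1, b = 1/3 ↦ 1
a = 1, b = 2/3 ↦ 1
a = 1, b = 1 ↦ 1
Every assignment gives a value ≥ 1.

Yes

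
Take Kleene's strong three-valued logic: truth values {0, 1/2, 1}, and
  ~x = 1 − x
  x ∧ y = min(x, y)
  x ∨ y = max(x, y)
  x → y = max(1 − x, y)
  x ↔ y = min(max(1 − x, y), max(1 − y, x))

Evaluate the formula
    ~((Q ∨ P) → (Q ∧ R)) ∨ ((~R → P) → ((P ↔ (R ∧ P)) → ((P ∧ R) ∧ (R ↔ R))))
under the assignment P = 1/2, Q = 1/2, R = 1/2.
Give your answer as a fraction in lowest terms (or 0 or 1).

1/2

Q ∨ P = 1/2 ∨ 1/2 = 1/2
Q ∧ R = 1/2 ∧ 1/2 = 1/2
(Q ∨ P) → (Q ∧ R) = 1/2 → 1/2 = 1/2
~((Q ∨ P) → (Q ∧ R)) = ~1/2 = 1/2
~R = ~1/2 = 1/2
~R → P = 1/2 → 1/2 = 1/2
R ∧ P = 1/2 ∧ 1/2 = 1/2
P ↔ (R ∧ P) = 1/2 ↔ 1/2 = 1/2
P ∧ R = 1/2 ∧ 1/2 = 1/2
R ↔ R = 1/2 ↔ 1/2 = 1/2
(P ∧ R) ∧ (R ↔ R) = 1/2 ∧ 1/2 = 1/2
(P ↔ (R ∧ P)) → ((P ∧ R) ∧ (R ↔ R)) = 1/2 → 1/2 = 1/2
(~R → P) → ((P ↔ (R ∧ P)) → ((P ∧ R) ∧ (R ↔ R))) = 1/2 → 1/2 = 1/2
~((Q ∨ P) → (Q ∧ R)) ∨ ((~R → P) → ((P ↔ (R ∧ P)) → ((P ∧ R) ∧ (R ↔ R)))) = 1/2 ∨ 1/2 = 1/2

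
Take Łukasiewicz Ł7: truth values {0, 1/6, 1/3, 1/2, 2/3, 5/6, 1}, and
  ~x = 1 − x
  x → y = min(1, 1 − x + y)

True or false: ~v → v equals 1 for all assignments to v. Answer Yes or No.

No

Counterexample: take v = 0.
~v = ~0 = 1
~v → v = 1 → 0 = 0
This gives 0 ≠ 1.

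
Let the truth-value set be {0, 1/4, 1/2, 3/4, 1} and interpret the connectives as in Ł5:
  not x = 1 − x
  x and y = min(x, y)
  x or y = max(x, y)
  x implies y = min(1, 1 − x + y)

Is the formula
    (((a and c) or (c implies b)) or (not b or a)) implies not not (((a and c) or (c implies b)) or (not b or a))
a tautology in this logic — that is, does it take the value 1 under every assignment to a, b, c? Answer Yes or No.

At a = 1, b = 0, c = 1/2, for instance:
a and c = 1 and 1/2 = 1/2
c implies b = 1/2 implies 0 = 1/2
(a and c) or (c implies b) = 1/2 or 1/2 = 1/2
not b = not 0 = 1
not b or a = 1 or 1 = 1
((a and c) or (c implies b)) or (not b or a) = 1/2 or 1 = 1
not (((a and c) or (c implies b)) or (not b or a)) = not 1 = 0
not not (((a and c) or (c implies b)) or (not b or a)) = not 0 = 1
(((a and c) or (c implies b)) or (not b or a)) implies not not (((a and c) or (c implies b)) or (not b or a)) = 1 implies 1 = 1
and checking the remaining 124 assignments likewise gives ≥ 1 in every case.

Yes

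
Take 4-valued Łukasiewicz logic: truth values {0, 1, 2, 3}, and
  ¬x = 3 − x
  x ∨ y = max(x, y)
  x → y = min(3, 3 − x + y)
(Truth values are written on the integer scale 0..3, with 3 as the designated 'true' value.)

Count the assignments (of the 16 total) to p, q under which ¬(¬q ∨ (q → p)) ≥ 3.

p = 0, q = 0 ↦ 0  <
p = 0, q = 1 ↦ 1  <
p = 0, q = 2 ↦ 2  <
p = 0, q = 3 ↦ 3  ≥
p = 1, q = 0 ↦ 0  <
p = 1, q = 1 ↦ 0  <
p = 1, q = 2 ↦ 1  <
p = 1, q = 3 ↦ 2  <
p = 2, q = 0 ↦ 0  <
p = 2, q = 1 ↦ 0  <
p = 2, q = 2 ↦ 0  <
p = 2, q = 3 ↦ 1  <
p = 3, q = 0 ↦ 0  <
p = 3, q = 1 ↦ 0  <
p = 3, q = 2 ↦ 0  <
p = 3, q = 3 ↦ 0  <
So 1 of the 16 assignments meets the threshold.

1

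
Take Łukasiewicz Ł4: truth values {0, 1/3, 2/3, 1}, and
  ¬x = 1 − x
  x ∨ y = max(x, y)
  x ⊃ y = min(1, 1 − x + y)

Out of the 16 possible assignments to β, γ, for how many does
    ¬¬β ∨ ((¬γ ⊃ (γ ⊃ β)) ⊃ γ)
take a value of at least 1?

7

β = 0, γ = 0 ↦ 0  <
β = 0, γ = 1/3 ↦ 1/3  <
β = 0, γ = 2/3 ↦ 2/3  <
β = 0, γ = 1 ↦ 1  ≥
β = 1/3, γ = 0 ↦ 1/3  <
β = 1/3, γ = 1/3 ↦ 1/3  <
β = 1/3, γ = 2/3 ↦ 2/3  <
β = 1/3, γ = 1 ↦ 1  ≥
β = 2/3, γ = 0 ↦ 2/3  <
β = 2/3, γ = 1/3 ↦ 2/3  <
β = 2/3, γ = 2/3 ↦ 2/3  <
β = 2/3, γ = 1 ↦ 1  ≥
β = 1, γ = 0 ↦ 1  ≥
β = 1, γ = 1/3 ↦ 1  ≥
β = 1, γ = 2/3 ↦ 1  ≥
β = 1, γ = 1 ↦ 1  ≥
So 7 of the 16 assignments meet the threshold.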